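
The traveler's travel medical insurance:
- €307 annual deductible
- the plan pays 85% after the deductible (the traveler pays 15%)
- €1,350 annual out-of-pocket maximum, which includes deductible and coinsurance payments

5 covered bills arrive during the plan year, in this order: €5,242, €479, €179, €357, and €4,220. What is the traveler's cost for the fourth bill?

Bill 1, €5,242: €307 finishes the deductible; €4,935 goes to coinsurance; 15% of €4,935 = €740.25. Cost to traveler: €1,047.25. OOP to date €1,047.25.
Bill 2, €479: deductible met; 15% of €479 = €71.85. Traveler owes €71.85 (running OOP €1,119.10).
Bill 3, €179: deductible met; 15% of €179 = €26.85. Cost to traveler: €26.85. OOP to date €1,145.95.
Bill 4, €357: deductible already satisfied, so traveler's share is 15% × €357 = €53.55. Traveler owes €53.55 (running OOP €1,199.50).

€53.55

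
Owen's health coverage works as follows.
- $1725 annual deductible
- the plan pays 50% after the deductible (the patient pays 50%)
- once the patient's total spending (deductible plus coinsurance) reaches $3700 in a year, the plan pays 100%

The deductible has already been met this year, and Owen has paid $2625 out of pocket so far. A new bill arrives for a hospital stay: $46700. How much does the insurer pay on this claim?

$45625

The deductible is already satisfied, so the full bill goes to coinsurance.
Patient's 50% share of $46700 is $23350.
Year-to-date out-of-pocket would reach $2625 + $23350 = $25975, above the $3700 maximum, so the patient pays only $3700 − $2625 = $1075.
The insurer covers the remainder: $46700 − $1075 = $45625.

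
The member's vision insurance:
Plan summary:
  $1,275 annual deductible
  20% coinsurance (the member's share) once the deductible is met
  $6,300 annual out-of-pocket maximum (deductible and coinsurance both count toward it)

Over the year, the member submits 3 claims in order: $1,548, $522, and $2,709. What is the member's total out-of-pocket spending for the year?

Claim 1 ($1,548): deductible takes $1,275, $273 remains; 20% of $273 = $54.60. Member pays $1,329.60; OOP now $1,329.60.
Claim 2 ($522): deductible already satisfied, so member's share is 20% × $522 = $104.40. Cost to member: $104.40. OOP to date $1,434.
Claim 3 ($2,709): deductible met; 20% of $2,709 = $541.80. Member owes $541.80 (running OOP $1,975.80).
Summing the member's payments: $1,329.60 + $104.40 + $541.80 = $1,975.80.

$1,975.80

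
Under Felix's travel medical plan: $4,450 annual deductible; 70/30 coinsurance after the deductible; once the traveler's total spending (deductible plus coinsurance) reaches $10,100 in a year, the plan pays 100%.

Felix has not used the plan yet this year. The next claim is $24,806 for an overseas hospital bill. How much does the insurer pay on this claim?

The full $4,450 deductible is still open; $4,450 of this bill applies to it.
The remaining $20,356 (= $24,806 − $4,450) moves to coinsurance.
Coinsurance: $20,356 × 30% = $6,106.80.
That puts the traveler's cost at $4,450 + $6,106.80 = $10,556.80 before any cap.
Adding $10,556.80 to the $0 already spent would give $10,556.80, which exceeds the $10,100 cap; the traveler pays just $10,100 − $0 = $10,100.
The insurer covers the remainder: $24,806 − $10,100 = $14,706.

$14,706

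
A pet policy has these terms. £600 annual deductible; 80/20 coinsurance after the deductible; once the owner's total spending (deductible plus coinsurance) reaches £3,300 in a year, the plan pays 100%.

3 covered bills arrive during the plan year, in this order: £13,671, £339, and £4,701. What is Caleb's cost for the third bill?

Bill 1, £13,671: £600 to deductible, leaving £13,071; coinsurance £13,071 × 20% = £2,614.20. Owner pays £3,214.20; OOP now £3,214.20.
Bill 2, £339: 20% coinsurance on £339 = £67.80. Cost to owner: £67.80. OOP to date £3,282.
Bill 3, £4,701: deductible already satisfied, so owner's share is 20% × £4,701 = £940.20. Adding that to £3,282 gives £4,222.20, past the £3,300 cap; owner pays only £3,300 − £3,282 = £18.

£18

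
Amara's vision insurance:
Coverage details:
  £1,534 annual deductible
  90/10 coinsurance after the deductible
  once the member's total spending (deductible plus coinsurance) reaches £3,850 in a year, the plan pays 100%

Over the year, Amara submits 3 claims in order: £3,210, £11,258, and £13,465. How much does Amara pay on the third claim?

Claim 1 (£3,210): deductible takes £1,534, £1,676 remains; coinsurance £1,676 × 10% = £167.60. Cost to member: £1,701.60. OOP to date £1,701.60.
Claim 2 (£11,258): deductible met; 10% of £11,258 = £1,125.80. Member pays £1,125.80; OOP now £2,827.40.
Claim 3 (£13,465): deductible met; 10% of £13,465 = £1,346.50. OOP would hit £4,173.90 > £3,850, so the cap limits the member to £3,850 − £2,827.40 = £1,022.60.

£1,022.60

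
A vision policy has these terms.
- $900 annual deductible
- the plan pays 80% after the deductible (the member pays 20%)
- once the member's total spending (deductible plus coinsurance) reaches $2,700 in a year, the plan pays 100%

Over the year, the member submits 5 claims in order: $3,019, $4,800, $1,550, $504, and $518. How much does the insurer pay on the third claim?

Claim 1 ($3,019): $900 finishes the deductible; $2,119 goes to coinsurance; member's 20% is $423.80. Member pays $1,323.80; OOP now $1,323.80. Insurer: $3,019 − $1,323.80 = $1,695.20.
Claim 2 ($4,800): 20% coinsurance on $4,800 = $960. Member owes $960 (running OOP $2,283.80). Insurer: $4,800 − $960 = $3,840.
Claim 3 ($1,550): deductible already satisfied, so member's share is 20% × $1,550 = $310. Cost to member: $310. OOP to date $2,593.80. Insurer: $1,550 − $310 = $1,240.

$1,240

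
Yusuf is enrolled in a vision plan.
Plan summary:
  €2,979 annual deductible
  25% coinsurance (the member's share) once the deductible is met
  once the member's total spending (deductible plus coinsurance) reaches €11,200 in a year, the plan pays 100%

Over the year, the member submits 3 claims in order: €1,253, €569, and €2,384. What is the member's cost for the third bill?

€1,463.75

Claim 1 (€1,253): fully absorbed by the deductible. Member pays €1,253; OOP now €1,253.
Claim 2 (€569): entire amount goes to the deductible. Member pays €569; OOP now €1,822.
Claim 3 (€2,384): deductible takes €1,157, €1,227 remains; coinsurance €1,227 × 25% = €306.75. Member pays €1,463.75; OOP now €3,285.75.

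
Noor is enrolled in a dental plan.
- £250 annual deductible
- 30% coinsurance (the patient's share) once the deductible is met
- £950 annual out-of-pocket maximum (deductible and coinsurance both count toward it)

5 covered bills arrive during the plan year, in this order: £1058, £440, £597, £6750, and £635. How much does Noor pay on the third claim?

#1 (£1058): deductible takes £250, £808 remains; coinsurance £808 × 30% = £242.40. Patient owes £492.40 (running OOP £492.40).
#2 (£440): 30% coinsurance on £440 = £132. Cost to patient: £132. OOP to date £624.40.
#3 (£597): deductible already satisfied, so patient's share is 30% × £597 = £179.10. Patient owes £179.10 (running OOP £803.50).

£179.10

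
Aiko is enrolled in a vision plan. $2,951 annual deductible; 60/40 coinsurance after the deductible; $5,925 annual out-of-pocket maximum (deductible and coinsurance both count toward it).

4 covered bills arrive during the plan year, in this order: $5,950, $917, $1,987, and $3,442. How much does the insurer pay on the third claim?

$1,192.20

Claim 1 ($5,950): deductible takes $2,951, $2,999 remains; 40% of $2,999 = $1,199.60. Cost to member: $4,150.60. OOP to date $4,150.60. Plan pays $5,950 − $4,150.60 = $1,799.40.
Claim 2 ($917): 40% coinsurance on $917 = $366.80. Member owes $366.80 (running OOP $4,517.40). Plan pays $917 − $366.80 = $550.20.
Claim 3 ($1,987): deductible already satisfied, so member's share is 40% × $1,987 = $794.80. Member owes $794.80 (running OOP $5,312.20). Insurer: $1,987 − $794.80 = $1,192.20.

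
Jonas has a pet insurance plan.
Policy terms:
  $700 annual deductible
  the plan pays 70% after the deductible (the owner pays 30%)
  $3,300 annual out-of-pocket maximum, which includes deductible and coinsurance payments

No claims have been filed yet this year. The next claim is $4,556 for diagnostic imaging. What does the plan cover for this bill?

$2,699.20

The full $700 deductible is still open; $700 of this bill applies to it.
The remaining $3,856 (= $4,556 − $700) moves to coinsurance.
30% of $3,856 = $1,156.80 falls to the owner.
Owner responsibility before any cap: $700 + $1,156.80 = $1,856.80.
Total out-of-pocket so far would be $0 + $1,856.80 = $1,856.80, below the $3,300 cap — no reduction.
Insurer pays the balance: $4,556 − $1,856.80 = $2,699.20.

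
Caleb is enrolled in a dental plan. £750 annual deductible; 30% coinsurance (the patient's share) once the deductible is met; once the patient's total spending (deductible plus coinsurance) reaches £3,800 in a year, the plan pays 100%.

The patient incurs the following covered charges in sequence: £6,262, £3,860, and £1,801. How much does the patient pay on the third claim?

Claim 1 — £6,262: £750 to deductible, leaving £5,512; coinsurance £5,512 × 30% = £1,653.60. Cost to patient: £2,403.60. OOP to date £2,403.60.
Claim 2 — £3,860: deductible met; 30% of £3,860 = £1,158. Patient owes £1,158 (running OOP £3,561.60).
Claim 3 — £1,801: 30% coinsurance on £1,801 = £540.30. OOP would hit £4,101.90 > £3,800, so the cap limits the patient to £3,800 − £3,561.60 = £238.40.

£238.40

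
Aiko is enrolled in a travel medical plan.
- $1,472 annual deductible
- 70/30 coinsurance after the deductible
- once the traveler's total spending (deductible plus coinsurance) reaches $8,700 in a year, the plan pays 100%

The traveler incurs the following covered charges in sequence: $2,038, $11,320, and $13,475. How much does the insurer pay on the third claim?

$9,812.80

#1 ($2,038): $1,472 finishes the deductible; $566 goes to coinsurance; traveler's 30% is $169.80. Traveler owes $1,641.80 (running OOP $1,641.80). Plan pays $2,038 − $1,641.80 = $396.20.
#2 ($11,320): deductible already satisfied, so traveler's share is 30% × $11,320 = $3,396. Cost to traveler: $3,396. OOP to date $5,037.80. Insurer: $11,320 − $3,396 = $7,924.
#3 ($13,475): deductible met; 30% of $13,475 = $4,042.50. Adding that to $5,037.80 gives $9,080.30, past the $8,700 cap; traveler pays only $8,700 − $5,037.80 = $3,662.20. Insurer: $13,475 − $3,662.20 = $9,812.80.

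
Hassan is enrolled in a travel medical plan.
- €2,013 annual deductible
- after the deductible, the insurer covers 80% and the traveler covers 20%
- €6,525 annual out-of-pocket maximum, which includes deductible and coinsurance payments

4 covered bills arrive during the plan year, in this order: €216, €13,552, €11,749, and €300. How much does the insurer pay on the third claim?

#1 (€216): entire amount goes to the deductible. Traveler owes €216 (running OOP €216). Plan pays €216 − €216 = €0.
#2 (€13,552): €1,797 to deductible, leaving €11,755; traveler's 20% is €2,351. Traveler pays €4,148; OOP now €4,364. Plan pays €13,552 − €4,148 = €9,404.
#3 (€11,749): deductible already satisfied, so traveler's share is 20% × €11,749 = €2,349.80. OOP would hit €6,713.80 > €6,525, so the cap limits the traveler to €6,525 − €4,364 = €2,161. Insurer: €11,749 − €2,161 = €9,588.

€9,588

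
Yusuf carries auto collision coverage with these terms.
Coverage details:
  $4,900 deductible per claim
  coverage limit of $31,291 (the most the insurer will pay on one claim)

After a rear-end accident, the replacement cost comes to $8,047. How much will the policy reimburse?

$3,147

Subtract the deductible: $8,047 − $4,900 = $3,147.
$3,147 is within the $31,291 limit, so the insurer pays $3,147.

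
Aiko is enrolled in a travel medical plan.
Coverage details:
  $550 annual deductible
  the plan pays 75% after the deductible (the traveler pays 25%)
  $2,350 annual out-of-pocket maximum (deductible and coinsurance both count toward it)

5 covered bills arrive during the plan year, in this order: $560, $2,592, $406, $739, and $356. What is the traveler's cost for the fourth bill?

$184.75

#1 ($560): $550 finishes the deductible; $10 goes to coinsurance; traveler's 25% is $2.50. Traveler pays $552.50; OOP now $552.50.
#2 ($2,592): deductible met; 25% of $2,592 = $648. Traveler owes $648 (running OOP $1,200.50).
#3 ($406): deductible met; 25% of $406 = $101.50. Traveler owes $101.50 (running OOP $1,302).
#4 ($739): 25% coinsurance on $739 = $184.75. Cost to traveler: $184.75. OOP to date $1,486.75.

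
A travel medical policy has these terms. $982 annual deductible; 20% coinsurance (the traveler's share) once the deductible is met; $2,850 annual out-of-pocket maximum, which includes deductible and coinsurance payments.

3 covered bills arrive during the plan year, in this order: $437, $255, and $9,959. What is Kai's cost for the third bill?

$2,158

Bill 1, $437: entire amount goes to the deductible. Traveler owes $437 (running OOP $437).
Bill 2, $255: fully absorbed by the deductible. Traveler pays $255; OOP now $692.
Bill 3, $9,959: deductible takes $290, $9,669 remains; 20% of $9,669 = $1,933.80. Claim cost before the cap: $290 + $1,933.80 = $2,223.80. Adding that to $692 gives $2,915.80, past the $2,850 cap; traveler pays only $2,850 − $692 = $2,158.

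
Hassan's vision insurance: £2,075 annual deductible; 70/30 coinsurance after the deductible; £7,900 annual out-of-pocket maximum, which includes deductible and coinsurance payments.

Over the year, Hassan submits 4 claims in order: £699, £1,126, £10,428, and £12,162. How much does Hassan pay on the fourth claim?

#1 (£699): entire amount goes to the deductible. Cost to member: £699. OOP to date £699.
#2 (£1,126): all of it applies to the deductible. Member pays £1,126; OOP now £1,825.
#3 (£10,428): £250 finishes the deductible; £10,178 goes to coinsurance; 30% of £10,178 = £3,053.40. Member owes £3,303.40 (running OOP £5,128.40).
#4 (£12,162): deductible already satisfied, so member's share is 30% × £12,162 = £3,648.60. That would push OOP to £8,777, over the £7,900 cap, so member pays £7,900 − £5,128.40 = £2,771.60.

£2,771.60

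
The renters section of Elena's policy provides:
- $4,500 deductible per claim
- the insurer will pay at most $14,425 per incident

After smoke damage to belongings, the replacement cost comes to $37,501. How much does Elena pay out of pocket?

$23,076

After the deductible, $37,501 − $4,500 = $33,001 remains.
$33,001 exceeds the $14,425 limit, so the insurer pays the limit: $14,425.
Tenant's share is the uncovered remainder: $37,501 − $14,425 = $23,076.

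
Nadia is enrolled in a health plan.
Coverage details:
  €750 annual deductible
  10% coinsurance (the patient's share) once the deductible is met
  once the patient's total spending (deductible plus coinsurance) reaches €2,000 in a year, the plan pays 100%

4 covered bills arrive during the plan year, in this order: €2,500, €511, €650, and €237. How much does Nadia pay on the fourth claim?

#1 (€2,500): €750 finishes the deductible; €1,750 goes to coinsurance; coinsurance €1,750 × 10% = €175. Patient pays €925; OOP now €925.
#2 (€511): deductible met; 10% of €511 = €51.10. Cost to patient: €51.10. OOP to date €976.10.
#3 (€650): deductible met; 10% of €650 = €65. Cost to patient: €65. OOP to date €1,041.10.
#4 (€237): 10% coinsurance on €237 = €23.70. Patient owes €23.70 (running OOP €1,064.80).

€23.70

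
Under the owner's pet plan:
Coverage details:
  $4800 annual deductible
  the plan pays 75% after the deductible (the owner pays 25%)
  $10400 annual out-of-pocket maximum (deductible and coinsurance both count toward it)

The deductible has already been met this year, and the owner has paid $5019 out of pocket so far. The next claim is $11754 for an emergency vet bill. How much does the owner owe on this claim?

$2938.50

The deductible is already satisfied, so the full bill goes to coinsurance.
25% of $11754 = $2938.50 falls to the owner.
Total out-of-pocket so far would be $5019 + $2938.50 = $7957.50, below the $10400 cap — no reduction.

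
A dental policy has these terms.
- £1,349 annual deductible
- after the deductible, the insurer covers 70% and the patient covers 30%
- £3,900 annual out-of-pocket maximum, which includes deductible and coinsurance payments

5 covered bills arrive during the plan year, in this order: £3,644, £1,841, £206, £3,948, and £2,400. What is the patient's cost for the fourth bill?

Claim 1 (£3,644): deductible takes £1,349, £2,295 remains; coinsurance £2,295 × 30% = £688.50. Patient owes £2,037.50 (running OOP £2,037.50).
Claim 2 (£1,841): deductible met; 30% of £1,841 = £552.30. Cost to patient: £552.30. OOP to date £2,589.80.
Claim 3 (£206): deductible already satisfied, so patient's share is 30% × £206 = £61.80. Patient owes £61.80 (running OOP £2,651.60).
Claim 4 (£3,948): deductible already satisfied, so patient's share is 30% × £3,948 = £1,184.40. Patient owes £1,184.40 (running OOP £3,836).

£1,184.40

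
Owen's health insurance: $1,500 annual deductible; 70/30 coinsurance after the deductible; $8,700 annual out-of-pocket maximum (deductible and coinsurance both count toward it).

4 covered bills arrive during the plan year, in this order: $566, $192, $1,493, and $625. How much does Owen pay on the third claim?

Bill 1, $566: all of it applies to the deductible. Cost to patient: $566. OOP to date $566.
Bill 2, $192: all of it applies to the deductible. Cost to patient: $192. OOP to date $758.
Bill 3, $1,493: deductible takes $742, $751 remains; patient's 30% is $225.30. Patient owes $967.30 (running OOP $1,725.30).

$967.30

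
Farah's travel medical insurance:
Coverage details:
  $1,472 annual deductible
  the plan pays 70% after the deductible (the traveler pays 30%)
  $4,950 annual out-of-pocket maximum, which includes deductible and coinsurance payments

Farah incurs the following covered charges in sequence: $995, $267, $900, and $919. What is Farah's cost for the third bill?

$417

Bill 1, $995: fully absorbed by the deductible. Traveler owes $995 (running OOP $995).
Bill 2, $267: entire amount goes to the deductible. Traveler owes $267 (running OOP $1,262).
Bill 3, $900: $210 to deductible, leaving $690; traveler's 30% is $207. Traveler owes $417 (running OOP $1,679).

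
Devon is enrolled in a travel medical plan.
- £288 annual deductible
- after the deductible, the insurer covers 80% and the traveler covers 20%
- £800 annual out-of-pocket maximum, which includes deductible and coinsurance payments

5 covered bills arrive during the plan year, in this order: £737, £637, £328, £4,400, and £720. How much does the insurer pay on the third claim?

#1 (£737): deductible takes £288, £449 remains; 20% of £449 = £89.80. Traveler owes £377.80 (running OOP £377.80). Plan pays £737 − £377.80 = £359.20.
#2 (£637): 20% coinsurance on £637 = £127.40. Traveler owes £127.40 (running OOP £505.20). Plan pays £637 − £127.40 = £509.60.
#3 (£328): deductible met; 20% of £328 = £65.60. Traveler pays £65.60; OOP now £570.80. Insurer: £328 − £65.60 = £262.40.

£262.40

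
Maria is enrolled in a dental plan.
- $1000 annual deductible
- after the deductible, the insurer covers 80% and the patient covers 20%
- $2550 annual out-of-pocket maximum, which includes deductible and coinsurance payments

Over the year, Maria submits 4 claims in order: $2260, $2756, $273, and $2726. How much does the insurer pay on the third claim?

$218.40

Bill 1, $2260: $1000 to deductible, leaving $1260; patient's 20% is $252. Patient pays $1252; OOP now $1252. Insurer: $2260 − $1252 = $1008.
Bill 2, $2756: deductible already satisfied, so patient's share is 20% × $2756 = $551.20. Cost to patient: $551.20. OOP to date $1803.20. Insurer: $2756 − $551.20 = $2204.80.
Bill 3, $273: deductible met; 20% of $273 = $54.60. Patient pays $54.60; OOP now $1857.80. Plan pays $273 − $54.60 = $218.40.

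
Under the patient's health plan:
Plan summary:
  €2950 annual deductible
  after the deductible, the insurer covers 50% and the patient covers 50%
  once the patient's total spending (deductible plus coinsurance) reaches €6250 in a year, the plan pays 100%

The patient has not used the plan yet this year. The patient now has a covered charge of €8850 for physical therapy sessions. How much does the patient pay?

€5900

Deductible not yet touched, so the first €2950 of the bill goes to the deductible.
That leaves €8850 − €2950 = €5900 for coinsurance.
Patient's 50% share of €5900 is €2950.
That puts the patient's cost at €2950 + €2950 = €5900 before any cap.
Year-to-date out-of-pocket becomes €0 + €5900 = €5900, still under the €6250 maximum, so no cap applies.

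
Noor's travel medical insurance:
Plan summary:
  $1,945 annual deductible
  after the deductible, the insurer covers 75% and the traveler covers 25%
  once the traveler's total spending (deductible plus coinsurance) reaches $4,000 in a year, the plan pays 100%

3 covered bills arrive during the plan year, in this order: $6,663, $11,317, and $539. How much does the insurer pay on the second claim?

Claim 1 — $6,663: $1,945 to deductible, leaving $4,718; traveler's 25% is $1,179.50. Traveler pays $3,124.50; OOP now $3,124.50. Plan pays $6,663 − $3,124.50 = $3,538.50.
Claim 2 — $11,317: 25% coinsurance on $11,317 = $2,829.25. OOP would hit $5,953.75 > $4,000, so the cap limits the traveler to $4,000 − $3,124.50 = $875.50. Insurer: $11,317 − $875.50 = $10,441.50.

$10,441.50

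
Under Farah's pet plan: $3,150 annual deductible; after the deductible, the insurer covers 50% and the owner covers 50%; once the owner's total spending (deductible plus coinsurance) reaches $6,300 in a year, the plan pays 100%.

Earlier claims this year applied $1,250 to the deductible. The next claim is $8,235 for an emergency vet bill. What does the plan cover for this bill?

$1,250 of the $3,150 deductible is already met, leaving $1,900.
That leaves $8,235 − $1,900 = $6,335 for coinsurance.
Owner's 50% share of $6,335 is $3,167.50.
That puts the owner's cost at $1,900 + $3,167.50 = $5,067.50 before any cap.
Year-to-date out-of-pocket would reach $1,250 + $5,067.50 = $6,317.50, above the $6,300 maximum, so the owner pays only $6,300 − $1,250 = $5,050.
Insurer pays the balance: $8,235 − $5,050 = $3,185.

$3,185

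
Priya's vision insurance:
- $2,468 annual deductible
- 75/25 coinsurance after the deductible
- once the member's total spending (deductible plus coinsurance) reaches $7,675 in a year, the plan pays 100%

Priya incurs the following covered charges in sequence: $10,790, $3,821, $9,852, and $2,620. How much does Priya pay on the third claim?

$2,171.25

Bill 1, $10,790: $2,468 to deductible, leaving $8,322; member's 25% is $2,080.50. Member pays $4,548.50; OOP now $4,548.50.
Bill 2, $3,821: deductible already satisfied, so member's share is 25% × $3,821 = $955.25. Member pays $955.25; OOP now $5,503.75.
Bill 3, $9,852: 25% coinsurance on $9,852 = $2,463. That would push OOP to $7,966.75, over the $7,675 cap, so member pays $7,675 − $5,503.75 = $2,171.25.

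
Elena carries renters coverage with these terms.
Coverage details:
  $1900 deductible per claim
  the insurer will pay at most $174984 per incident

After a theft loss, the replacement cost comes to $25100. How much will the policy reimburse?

$23200

After the deductible, $25100 − $1900 = $23200 remains.
$23200 is within the $174984 limit, so the insurer pays $23200.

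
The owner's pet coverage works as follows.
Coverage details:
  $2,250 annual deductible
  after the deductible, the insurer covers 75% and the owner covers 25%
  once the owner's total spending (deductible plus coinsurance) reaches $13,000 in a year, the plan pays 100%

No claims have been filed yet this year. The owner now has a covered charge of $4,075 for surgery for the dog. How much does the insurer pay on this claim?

$1,368.75

Deductible not yet touched, so the first $2,250 of the bill goes to the deductible.
The remaining $1,825 (= $4,075 − $2,250) moves to coinsurance.
Owner's 25% share of $1,825 is $456.25.
So the owner owes $2,250 + $456.25 = $2,706.25 before any cap.
Total out-of-pocket so far would be $0 + $2,706.25 = $2,706.25, below the $13,000 cap — no reduction.
The plan picks up $4,075 − $2,706.25 = $1,368.75.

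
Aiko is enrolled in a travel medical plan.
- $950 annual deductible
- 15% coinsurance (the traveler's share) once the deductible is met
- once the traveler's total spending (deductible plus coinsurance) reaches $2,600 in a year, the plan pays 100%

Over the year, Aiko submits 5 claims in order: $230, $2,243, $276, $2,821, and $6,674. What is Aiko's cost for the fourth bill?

$423.15

Claim 1 — $230: fully absorbed by the deductible. Traveler pays $230; OOP now $230.
Claim 2 — $2,243: $720 finishes the deductible; $1,523 goes to coinsurance; 15% of $1,523 = $228.45. Traveler owes $948.45 (running OOP $1,178.45).
Claim 3 — $276: deductible already satisfied, so traveler's share is 15% × $276 = $41.40. Cost to traveler: $41.40. OOP to date $1,219.85.
Claim 4 — $2,821: deductible met; 15% of $2,821 = $423.15. Traveler pays $423.15; OOP now $1,643.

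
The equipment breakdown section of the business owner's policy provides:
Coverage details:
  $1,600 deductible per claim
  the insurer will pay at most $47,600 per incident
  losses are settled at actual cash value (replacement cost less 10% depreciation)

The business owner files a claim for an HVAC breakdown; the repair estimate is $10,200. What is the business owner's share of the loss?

At 10% depreciation, ACV = $10,200 − $1,020 = $9,180.
Less the $1,600 deductible: $9,180 − $1,600 = $7,580.
$7,580 ≤ $47,600, so the limit doesn't bind; insurer pays $7,580.
The business owner bears the rest of the original loss: $10,200 − $7,580 = $2,620.

$2,620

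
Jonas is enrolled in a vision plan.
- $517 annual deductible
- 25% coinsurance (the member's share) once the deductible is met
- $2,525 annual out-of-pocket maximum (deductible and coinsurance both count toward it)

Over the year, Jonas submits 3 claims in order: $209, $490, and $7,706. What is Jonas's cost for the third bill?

$1,926.50

#1 ($209): fully absorbed by the deductible. Member owes $209 (running OOP $209).
#2 ($490): $308 to deductible, leaving $182; coinsurance $182 × 25% = $45.50. Member pays $353.50; OOP now $562.50.
#3 ($7,706): 25% coinsurance on $7,706 = $1,926.50. Member owes $1,926.50 (running OOP $2,489).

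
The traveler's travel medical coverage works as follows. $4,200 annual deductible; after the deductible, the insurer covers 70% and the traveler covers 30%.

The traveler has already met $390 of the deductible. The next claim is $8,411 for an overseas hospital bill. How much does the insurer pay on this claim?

Deductible still to meet: $4,200 − $390 = $3,810.
After the $3,810 deductible portion, $8,411 − $3,810 = $4,601 is subject to coinsurance.
Coinsurance: $4,601 × 30% = $1,380.30.
So the traveler owes $3,810 + $1,380.30 = $5,190.30.
The insurer covers the remainder: $8,411 − $5,190.30 = $3,220.70.

$3,220.70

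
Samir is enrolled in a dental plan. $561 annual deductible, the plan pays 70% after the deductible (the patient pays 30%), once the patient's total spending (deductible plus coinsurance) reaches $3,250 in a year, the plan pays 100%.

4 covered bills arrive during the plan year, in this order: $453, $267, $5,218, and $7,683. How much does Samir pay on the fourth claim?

$1,075.90

#1 ($453): fully absorbed by the deductible. Cost to patient: $453. OOP to date $453.
#2 ($267): deductible takes $108, $159 remains; patient's 30% is $47.70. Cost to patient: $155.70. OOP to date $608.70.
#3 ($5,218): deductible already satisfied, so patient's share is 30% × $5,218 = $1,565.40. Patient pays $1,565.40; OOP now $2,174.10.
#4 ($7,683): 30% coinsurance on $7,683 = $2,304.90. Adding that to $2,174.10 gives $4,479, past the $3,250 cap; patient pays only $3,250 − $2,174.10 = $1,075.90.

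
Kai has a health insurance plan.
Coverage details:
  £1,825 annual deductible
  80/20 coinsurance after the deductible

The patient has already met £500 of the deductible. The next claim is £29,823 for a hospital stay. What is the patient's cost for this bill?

Deductible still to meet: £1,825 − £500 = £1,325.
That leaves £29,823 − £1,325 = £28,498 for coinsurance.
20% of £28,498 = £5,699.60 falls to the patient.
So the patient owes £1,325 + £5,699.60 = £7,024.60.

£7,024.60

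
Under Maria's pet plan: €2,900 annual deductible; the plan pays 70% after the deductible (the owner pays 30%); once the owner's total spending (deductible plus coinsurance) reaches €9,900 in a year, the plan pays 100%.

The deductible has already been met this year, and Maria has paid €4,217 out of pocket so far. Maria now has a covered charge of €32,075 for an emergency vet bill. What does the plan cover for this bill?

With the deductible met, the entire €32,075 is subject to coinsurance.
30% of €32,075 = €9,622.50 falls to the owner.
That would bring total out-of-pocket to €13,839.50, past the €9,900 cap. The owner is capped at €9,900 − €4,217 = €5,683 on this claim.
Insurer pays the balance: €32,075 − €5,683 = €26,392.

€26,392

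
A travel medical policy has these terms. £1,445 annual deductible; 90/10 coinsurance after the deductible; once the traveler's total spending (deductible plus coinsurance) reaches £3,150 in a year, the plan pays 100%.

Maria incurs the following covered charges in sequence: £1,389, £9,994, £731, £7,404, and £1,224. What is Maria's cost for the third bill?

#1 (£1,389): fully absorbed by the deductible. Cost to traveler: £1,389. OOP to date £1,389.
#2 (£9,994): £56 to deductible, leaving £9,938; 10% of £9,938 = £993.80. Traveler owes £1,049.80 (running OOP £2,438.80).
#3 (£731): deductible met; 10% of £731 = £73.10. Traveler pays £73.10; OOP now £2,511.90.

£73.10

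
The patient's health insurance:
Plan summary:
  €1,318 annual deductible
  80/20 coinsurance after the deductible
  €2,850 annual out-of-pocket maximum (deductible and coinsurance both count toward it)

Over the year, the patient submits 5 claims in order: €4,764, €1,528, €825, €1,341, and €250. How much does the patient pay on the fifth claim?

€50

Claim 1 (€4,764): deductible takes €1,318, €3,446 remains; patient's 20% is €689.20. Cost to patient: €2,007.20. OOP to date €2,007.20.
Claim 2 (€1,528): deductible already satisfied, so patient's share is 20% × €1,528 = €305.60. Cost to patient: €305.60. OOP to date €2,312.80.
Claim 3 (€825): 20% coinsurance on €825 = €165. Cost to patient: €165. OOP to date €2,477.80.
Claim 4 (€1,341): 20% coinsurance on €1,341 = €268.20. Cost to patient: €268.20. OOP to date €2,746.
Claim 5 (€250): deductible already satisfied, so patient's share is 20% × €250 = €50. Patient pays €50; OOP now €2,796.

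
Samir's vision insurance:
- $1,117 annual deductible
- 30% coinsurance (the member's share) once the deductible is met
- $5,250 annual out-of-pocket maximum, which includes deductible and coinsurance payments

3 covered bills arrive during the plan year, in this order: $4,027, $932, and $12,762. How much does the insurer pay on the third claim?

Claim 1 — $4,027: deductible takes $1,117, $2,910 remains; 30% of $2,910 = $873. Member pays $1,990; OOP now $1,990. Plan pays $4,027 − $1,990 = $2,037.
Claim 2 — $932: 30% coinsurance on $932 = $279.60. Cost to member: $279.60. OOP to date $2,269.60. Plan pays $932 − $279.60 = $652.40.
Claim 3 — $12,762: 30% coinsurance on $12,762 = $3,828.60. OOP would hit $6,098.20 > $5,250, so the cap limits the member to $5,250 − $2,269.60 = $2,980.40. Plan pays $12,762 − $2,980.40 = $9,781.60.

$9,781.60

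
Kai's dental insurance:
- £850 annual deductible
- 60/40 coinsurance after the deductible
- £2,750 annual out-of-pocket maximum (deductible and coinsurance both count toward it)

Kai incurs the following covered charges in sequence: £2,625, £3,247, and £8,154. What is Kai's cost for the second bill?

Claim 1 (£2,625): deductible takes £850, £1,775 remains; patient's 40% is £710. Patient owes £1,560 (running OOP £1,560).
Claim 2 (£3,247): 40% coinsurance on £3,247 = £1,298.80. That would push OOP to £2,858.80, over the £2,750 cap, so patient pays £2,750 − £1,560 = £1,190.

£1,190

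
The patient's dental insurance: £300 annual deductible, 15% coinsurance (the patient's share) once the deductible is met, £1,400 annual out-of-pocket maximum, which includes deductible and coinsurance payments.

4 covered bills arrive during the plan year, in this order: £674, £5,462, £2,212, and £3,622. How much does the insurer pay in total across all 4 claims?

#1 (£674): £300 finishes the deductible; £374 goes to coinsurance; patient's 15% is £56.10. Patient owes £356.10 (running OOP £356.10). Insurer: £674 − £356.10 = £317.90.
#2 (£5,462): 15% coinsurance on £5,462 = £819.30. Patient pays £819.30; OOP now £1,175.40. Insurer: £5,462 − £819.30 = £4,642.70.
#3 (£2,212): 15% coinsurance on £2,212 = £331.80. OOP would hit £1,507.20 > £1,400, so the cap limits the patient to £1,400 − £1,175.40 = £224.60. Plan pays £2,212 − £224.60 = £1,987.40.
#4 (£3,622): deductible already satisfied, so patient's share is 15% × £3,622 = £543.30. That would push OOP to £1,943.30, over the £1,400 cap, so patient pays £1,400 − £1,400 = £0. Plan pays £3,622 − £0 = £3,622.
Insurer total: £317.90 + £4,642.70 + £1,987.40 + £3,622 = £10,570.

£10,570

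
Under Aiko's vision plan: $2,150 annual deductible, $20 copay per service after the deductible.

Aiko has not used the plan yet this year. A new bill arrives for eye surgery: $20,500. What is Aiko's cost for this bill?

$2,170

Deductible not yet touched, so the first $2,150 of the bill goes to the deductible.
That leaves $20,500 − $2,150 = $18,350 for the copay.
Copay on this service: $20.
So the member owes $2,150 + $20 = $2,170.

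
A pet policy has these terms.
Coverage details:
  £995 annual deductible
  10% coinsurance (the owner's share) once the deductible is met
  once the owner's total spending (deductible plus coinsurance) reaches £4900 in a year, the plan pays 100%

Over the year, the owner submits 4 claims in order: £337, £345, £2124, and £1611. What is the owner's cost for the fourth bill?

£161.10

Claim 1 (£337): entire amount goes to the deductible. Cost to owner: £337. OOP to date £337.
Claim 2 (£345): fully absorbed by the deductible. Owner owes £345 (running OOP £682).
Claim 3 (£2124): £313 to deductible, leaving £1811; coinsurance £1811 × 10% = £181.10. Cost to owner: £494.10. OOP to date £1176.10.
Claim 4 (£1611): deductible already satisfied, so owner's share is 10% × £1611 = £161.10. Owner owes £161.10 (running OOP £1337.20).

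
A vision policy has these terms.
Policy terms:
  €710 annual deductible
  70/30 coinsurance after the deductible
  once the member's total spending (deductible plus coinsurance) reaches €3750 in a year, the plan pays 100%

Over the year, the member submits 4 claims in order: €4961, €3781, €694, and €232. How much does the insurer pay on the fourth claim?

€162.40

Claim 1 (€4961): €710 to deductible, leaving €4251; 30% of €4251 = €1275.30. Member pays €1985.30; OOP now €1985.30. Insurer: €4961 − €1985.30 = €2975.70.
Claim 2 (€3781): 30% coinsurance on €3781 = €1134.30. Member pays €1134.30; OOP now €3119.60. Insurer: €3781 − €1134.30 = €2646.70.
Claim 3 (€694): deductible already satisfied, so member's share is 30% × €694 = €208.20. Cost to member: €208.20. OOP to date €3327.80. Plan pays €694 − €208.20 = €485.80.
Claim 4 (€232): deductible already satisfied, so member's share is 30% × €232 = €69.60. Cost to member: €69.60. OOP to date €3397.40. Plan pays €232 − €69.60 = €162.40.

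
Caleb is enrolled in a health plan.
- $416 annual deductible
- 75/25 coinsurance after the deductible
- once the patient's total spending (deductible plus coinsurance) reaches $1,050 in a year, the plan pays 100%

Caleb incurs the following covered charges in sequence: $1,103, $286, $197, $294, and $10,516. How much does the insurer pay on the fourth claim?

$220.50

Claim 1 ($1,103): $416 finishes the deductible; $687 goes to coinsurance; coinsurance $687 × 25% = $171.75. Cost to patient: $587.75. OOP to date $587.75. Plan pays $1,103 − $587.75 = $515.25.
Claim 2 ($286): 25% coinsurance on $286 = $71.50. Patient owes $71.50 (running OOP $659.25). Plan pays $286 − $71.50 = $214.50.
Claim 3 ($197): 25% coinsurance on $197 = $49.25. Patient pays $49.25; OOP now $708.50. Plan pays $197 − $49.25 = $147.75.
Claim 4 ($294): deductible met; 25% of $294 = $73.50. Cost to patient: $73.50. OOP to date $782. Plan pays $294 − $73.50 = $220.50.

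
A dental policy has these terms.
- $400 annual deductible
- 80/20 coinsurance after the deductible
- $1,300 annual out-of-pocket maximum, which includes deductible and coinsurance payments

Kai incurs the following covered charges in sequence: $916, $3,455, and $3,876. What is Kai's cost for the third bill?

Claim 1 — $916: $400 to deductible, leaving $516; coinsurance $516 × 20% = $103.20. Cost to patient: $503.20. OOP to date $503.20.
Claim 2 — $3,455: deductible already satisfied, so patient's share is 20% × $3,455 = $691. Patient owes $691 (running OOP $1,194.20).
Claim 3 — $3,876: deductible met; 20% of $3,876 = $775.20. That would push OOP to $1,969.40, over the $1,300 cap, so patient pays $1,300 − $1,194.20 = $105.80.

$105.80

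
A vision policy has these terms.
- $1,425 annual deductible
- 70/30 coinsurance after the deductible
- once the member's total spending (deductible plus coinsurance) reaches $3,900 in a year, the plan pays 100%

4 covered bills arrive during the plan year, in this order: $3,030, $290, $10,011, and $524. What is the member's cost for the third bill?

Bill 1, $3,030: $1,425 to deductible, leaving $1,605; coinsurance $1,605 × 30% = $481.50. Member pays $1,906.50; OOP now $1,906.50.
Bill 2, $290: 30% coinsurance on $290 = $87. Member owes $87 (running OOP $1,993.50).
Bill 3, $10,011: 30% coinsurance on $10,011 = $3,003.30. OOP would hit $4,996.80 > $3,900, so the cap limits the member to $3,900 − $1,993.50 = $1,906.50.

$1,906.50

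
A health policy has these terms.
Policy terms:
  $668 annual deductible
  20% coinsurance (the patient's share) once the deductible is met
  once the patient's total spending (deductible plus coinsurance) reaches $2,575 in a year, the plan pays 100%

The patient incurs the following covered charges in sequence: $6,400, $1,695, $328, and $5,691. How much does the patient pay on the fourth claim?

#1 ($6,400): deductible takes $668, $5,732 remains; coinsurance $5,732 × 20% = $1,146.40. Cost to patient: $1,814.40. OOP to date $1,814.40.
#2 ($1,695): deductible met; 20% of $1,695 = $339. Cost to patient: $339. OOP to date $2,153.40.
#3 ($328): deductible met; 20% of $328 = $65.60. Patient pays $65.60; OOP now $2,219.
#4 ($5,691): deductible already satisfied, so patient's share is 20% × $5,691 = $1,138.20. Adding that to $2,219 gives $3,357.20, past the $2,575 cap; patient pays only $2,575 − $2,219 = $356.

$356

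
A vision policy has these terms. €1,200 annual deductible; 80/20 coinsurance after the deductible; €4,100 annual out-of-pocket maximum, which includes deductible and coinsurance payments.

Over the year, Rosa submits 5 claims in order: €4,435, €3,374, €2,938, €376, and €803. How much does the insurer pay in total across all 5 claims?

€8,580.80

Claim 1 — €4,435: deductible takes €1,200, €3,235 remains; member's 20% is €647. Member pays €1,847; OOP now €1,847. Plan pays €4,435 − €1,847 = €2,588.
Claim 2 — €3,374: 20% coinsurance on €3,374 = €674.80. Cost to member: €674.80. OOP to date €2,521.80. Plan pays €3,374 − €674.80 = €2,699.20.
Claim 3 — €2,938: deductible met; 20% of €2,938 = €587.60. Member owes €587.60 (running OOP €3,109.40). Insurer: €2,938 − €587.60 = €2,350.40.
Claim 4 — €376: 20% coinsurance on €376 = €75.20. Member owes €75.20 (running OOP €3,184.60). Insurer: €376 − €75.20 = €300.80.
Claim 5 — €803: 20% coinsurance on €803 = €160.60. Cost to member: €160.60. OOP to date €3,345.20. Insurer: €803 − €160.60 = €642.40.
Insurer total = bills − member's total = €11,926 − €3,345.20 = €8,580.80.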